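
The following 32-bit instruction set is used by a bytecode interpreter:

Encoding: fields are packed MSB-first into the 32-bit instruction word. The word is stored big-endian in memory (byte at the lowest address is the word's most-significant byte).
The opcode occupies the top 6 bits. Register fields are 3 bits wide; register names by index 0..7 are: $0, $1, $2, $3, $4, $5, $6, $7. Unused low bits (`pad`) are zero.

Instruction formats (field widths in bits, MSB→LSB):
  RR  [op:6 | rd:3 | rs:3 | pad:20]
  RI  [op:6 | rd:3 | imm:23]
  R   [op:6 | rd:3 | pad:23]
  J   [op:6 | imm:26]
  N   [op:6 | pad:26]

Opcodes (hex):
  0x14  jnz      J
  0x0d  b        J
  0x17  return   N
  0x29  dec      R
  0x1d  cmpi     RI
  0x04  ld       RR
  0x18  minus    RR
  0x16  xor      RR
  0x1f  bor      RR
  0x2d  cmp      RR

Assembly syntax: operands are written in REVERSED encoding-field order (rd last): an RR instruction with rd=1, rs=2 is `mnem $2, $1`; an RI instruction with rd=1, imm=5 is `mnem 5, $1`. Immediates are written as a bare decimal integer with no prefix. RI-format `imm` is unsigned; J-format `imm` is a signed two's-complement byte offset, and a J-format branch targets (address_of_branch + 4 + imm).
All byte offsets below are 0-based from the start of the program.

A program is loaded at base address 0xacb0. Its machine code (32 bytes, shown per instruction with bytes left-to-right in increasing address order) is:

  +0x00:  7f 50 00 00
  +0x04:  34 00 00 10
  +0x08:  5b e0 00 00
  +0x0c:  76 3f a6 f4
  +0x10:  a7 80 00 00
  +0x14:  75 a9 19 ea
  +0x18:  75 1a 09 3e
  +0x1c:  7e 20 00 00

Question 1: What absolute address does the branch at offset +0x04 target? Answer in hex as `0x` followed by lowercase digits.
[04] 34 00 00 10 → 0x34000010
  opcode bits[31:26]=0xd: b/J
  [25:0] imm=16 = 16
  target = base 0xacb0 + off 0x04 + 4 + imm 16 = 0xacc8

0xacc8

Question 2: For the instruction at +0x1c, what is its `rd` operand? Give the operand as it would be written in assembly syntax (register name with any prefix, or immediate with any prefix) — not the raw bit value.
$4

+0x1c: 7e 20 00 00 ⇒ word 0x7e200000 (big)
  opcode bits[31:26]=0x1f: bor/RR
  [25:23] rd=4 = $4
  [22:20] rs=2 = $2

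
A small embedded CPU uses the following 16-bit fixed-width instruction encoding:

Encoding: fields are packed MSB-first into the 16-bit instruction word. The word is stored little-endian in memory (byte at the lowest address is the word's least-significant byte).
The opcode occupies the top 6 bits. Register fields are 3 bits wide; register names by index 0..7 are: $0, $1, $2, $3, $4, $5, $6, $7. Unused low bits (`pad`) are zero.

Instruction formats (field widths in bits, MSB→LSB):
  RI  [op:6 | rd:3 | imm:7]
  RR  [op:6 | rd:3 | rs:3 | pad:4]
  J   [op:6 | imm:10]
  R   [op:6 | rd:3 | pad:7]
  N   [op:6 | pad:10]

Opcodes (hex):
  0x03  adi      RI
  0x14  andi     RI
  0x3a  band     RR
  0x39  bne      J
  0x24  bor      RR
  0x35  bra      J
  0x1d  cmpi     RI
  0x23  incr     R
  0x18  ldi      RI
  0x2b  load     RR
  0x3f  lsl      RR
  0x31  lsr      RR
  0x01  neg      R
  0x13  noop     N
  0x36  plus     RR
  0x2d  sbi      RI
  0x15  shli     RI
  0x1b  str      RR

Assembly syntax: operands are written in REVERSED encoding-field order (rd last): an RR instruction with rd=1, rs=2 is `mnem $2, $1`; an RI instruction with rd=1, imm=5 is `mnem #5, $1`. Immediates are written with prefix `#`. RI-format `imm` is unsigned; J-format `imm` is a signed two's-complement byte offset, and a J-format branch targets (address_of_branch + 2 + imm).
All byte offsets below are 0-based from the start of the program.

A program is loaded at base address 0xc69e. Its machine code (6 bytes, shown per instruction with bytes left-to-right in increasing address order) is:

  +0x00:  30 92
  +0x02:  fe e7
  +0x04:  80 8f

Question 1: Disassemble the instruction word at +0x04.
incr $7

[04] 80 8f → 0x8f80
  opcode bits[15:10]=0x23: incr/R
  [9:7] rd=7 = $7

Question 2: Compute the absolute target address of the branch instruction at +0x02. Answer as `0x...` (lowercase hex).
0xc6a0

[02] fe e7 → 0xe7fe
  top 6b → 0x39 → bne [J]
  imm@[9:0]=0x3fe (s10→-2) ⇒ #-2
  target = base 0xc69e + off 0x02 + 2 + imm -2 = 0xc6a0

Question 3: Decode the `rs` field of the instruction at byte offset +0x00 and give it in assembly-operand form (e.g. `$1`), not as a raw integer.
+0x00: 30 92 ⇒ word 0x9230 (little)
  op=0x9230>>10=0x24 ⇒ bor (RR)
  [9:7] rd=4 = $4
  [6:4] rs=3 = $3

$3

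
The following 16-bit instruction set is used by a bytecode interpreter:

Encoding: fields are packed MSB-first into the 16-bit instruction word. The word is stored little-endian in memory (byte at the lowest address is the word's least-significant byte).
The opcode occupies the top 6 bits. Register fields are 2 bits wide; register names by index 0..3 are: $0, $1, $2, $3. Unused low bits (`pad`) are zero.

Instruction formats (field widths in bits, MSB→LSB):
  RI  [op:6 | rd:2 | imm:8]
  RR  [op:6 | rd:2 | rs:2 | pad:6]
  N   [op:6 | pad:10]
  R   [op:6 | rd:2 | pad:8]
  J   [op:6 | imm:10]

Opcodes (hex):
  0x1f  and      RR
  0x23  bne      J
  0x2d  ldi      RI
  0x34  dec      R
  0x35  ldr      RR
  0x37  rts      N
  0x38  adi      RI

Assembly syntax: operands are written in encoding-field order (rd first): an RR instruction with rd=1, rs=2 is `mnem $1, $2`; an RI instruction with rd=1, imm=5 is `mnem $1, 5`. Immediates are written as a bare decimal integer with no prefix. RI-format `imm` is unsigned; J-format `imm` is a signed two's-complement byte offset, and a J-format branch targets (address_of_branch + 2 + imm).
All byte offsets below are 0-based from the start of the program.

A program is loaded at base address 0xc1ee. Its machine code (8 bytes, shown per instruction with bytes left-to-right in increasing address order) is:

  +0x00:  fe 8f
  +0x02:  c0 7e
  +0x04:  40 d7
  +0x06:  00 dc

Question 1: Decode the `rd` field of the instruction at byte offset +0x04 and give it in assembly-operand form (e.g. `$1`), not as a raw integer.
off 0x04: read 40 d7 as little → 0xd740
  op=0xd740>>10=0x35 ⇒ ldr (RR)
  rd: (w>>8)&0x3=0x3 → $3
  rs: (w>>6)&0x3=0x1 → $1

$3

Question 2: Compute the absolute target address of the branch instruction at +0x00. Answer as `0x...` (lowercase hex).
0xc1ee

@+00  little-endian(fe 8f) = 0x8ffe
  top 6b → 0x23 → bne [J]
  imm@[9:0]=0x3fe (s10→-2) ⇒ -2
  target = base 0xc1ee + off 0x00 + 2 + imm -2 = 0xc1ee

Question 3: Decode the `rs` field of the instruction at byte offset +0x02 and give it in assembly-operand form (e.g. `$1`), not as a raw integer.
$3

+0x02: c0 7e ⇒ word 0x7ec0 (little)
  op=0x7ec0>>10=0x1f ⇒ and (RR)
  [9:8] rd=2 = $2
  [7:6] rs=3 = $3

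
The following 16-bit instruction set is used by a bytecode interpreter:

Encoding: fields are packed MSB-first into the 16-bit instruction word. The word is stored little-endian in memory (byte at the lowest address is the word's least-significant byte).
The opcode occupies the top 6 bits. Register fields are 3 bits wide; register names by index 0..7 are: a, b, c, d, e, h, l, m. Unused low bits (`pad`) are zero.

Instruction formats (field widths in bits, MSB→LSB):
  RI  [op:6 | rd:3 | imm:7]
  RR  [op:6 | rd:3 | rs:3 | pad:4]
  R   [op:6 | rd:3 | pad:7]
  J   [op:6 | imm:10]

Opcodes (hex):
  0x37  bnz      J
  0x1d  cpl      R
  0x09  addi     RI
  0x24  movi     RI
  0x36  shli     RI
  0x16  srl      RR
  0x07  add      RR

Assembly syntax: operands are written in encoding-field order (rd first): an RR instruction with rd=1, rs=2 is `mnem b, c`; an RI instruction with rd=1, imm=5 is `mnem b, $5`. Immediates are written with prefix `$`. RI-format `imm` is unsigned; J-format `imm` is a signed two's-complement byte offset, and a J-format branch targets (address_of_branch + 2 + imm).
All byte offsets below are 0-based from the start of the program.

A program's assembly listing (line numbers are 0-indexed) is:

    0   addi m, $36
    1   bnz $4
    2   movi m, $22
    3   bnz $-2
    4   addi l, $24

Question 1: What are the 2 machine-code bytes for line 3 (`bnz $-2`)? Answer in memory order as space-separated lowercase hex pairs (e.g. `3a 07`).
fe df

3. bnz fields op=0x37:6|imm=-2:10 → word dffeh → fe df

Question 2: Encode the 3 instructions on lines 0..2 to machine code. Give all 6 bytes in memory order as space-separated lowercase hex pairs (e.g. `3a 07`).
line 0 (addi): pack op=0x9:6|rd=7:3|imm=36:7 = 0x27a4; little→ a4 27
line 1 (bnz): pack op=0x37:6|imm=4:10 = 0xdc04; little→ 04 dc
line 2 (movi): pack op=0x24:6|rd=7:3|imm=22:7 = 0x9396; little→ 96 93

a4 27 04 dc 96 93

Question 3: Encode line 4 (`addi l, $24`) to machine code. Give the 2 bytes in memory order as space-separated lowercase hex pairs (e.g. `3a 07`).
18 27

L4: addi op=0x9:6|rd=6:3|imm=24:7 ⇒ 0x2718 ⇒ little 18 27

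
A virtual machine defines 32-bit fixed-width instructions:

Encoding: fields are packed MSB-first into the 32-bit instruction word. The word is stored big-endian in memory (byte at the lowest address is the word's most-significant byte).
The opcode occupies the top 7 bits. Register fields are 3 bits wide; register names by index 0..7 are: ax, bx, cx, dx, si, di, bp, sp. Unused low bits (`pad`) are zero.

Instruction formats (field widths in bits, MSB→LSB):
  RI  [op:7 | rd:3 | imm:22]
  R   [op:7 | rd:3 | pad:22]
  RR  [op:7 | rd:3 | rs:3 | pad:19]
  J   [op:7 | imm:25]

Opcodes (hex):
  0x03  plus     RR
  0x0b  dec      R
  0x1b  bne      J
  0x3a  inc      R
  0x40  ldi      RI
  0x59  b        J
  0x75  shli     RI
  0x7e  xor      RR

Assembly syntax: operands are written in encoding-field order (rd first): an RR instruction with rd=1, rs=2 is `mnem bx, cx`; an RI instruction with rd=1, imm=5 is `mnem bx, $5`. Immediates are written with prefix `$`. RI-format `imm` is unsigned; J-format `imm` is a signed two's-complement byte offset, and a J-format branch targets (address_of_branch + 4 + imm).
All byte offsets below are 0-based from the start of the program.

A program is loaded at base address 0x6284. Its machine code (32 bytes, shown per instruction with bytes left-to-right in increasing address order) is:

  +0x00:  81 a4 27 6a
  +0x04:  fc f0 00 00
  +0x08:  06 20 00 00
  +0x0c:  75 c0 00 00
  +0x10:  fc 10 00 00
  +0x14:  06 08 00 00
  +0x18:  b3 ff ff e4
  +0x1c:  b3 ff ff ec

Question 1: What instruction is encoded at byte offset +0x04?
[04] fc f0 00 00 → 0xfcf00000
  top 7b → 0x7e → xor [RR]
  rd@[24:22]=0x3 ⇒ dx
  rs@[21:19]=0x6 ⇒ bp

xor dx, bp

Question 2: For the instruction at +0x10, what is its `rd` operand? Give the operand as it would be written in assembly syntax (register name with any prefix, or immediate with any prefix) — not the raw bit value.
off 0x10: read fc 10 00 00 as big → 0xfc100000
  top 7b → 0x7e → xor [RR]
  [24:22] rd=0 = ax
  [21:19] rs=2 = cx

ax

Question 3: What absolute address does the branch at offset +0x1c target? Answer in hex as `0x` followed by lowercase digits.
0x6290

[1c] b3 ff ff ec → 0xb3ffffec
  opcode bits[31:25]=0x59: b/J
  [24:0] imm=33554412 (s25→-20) = $-20
  target = base 0x6284 + off 0x1c + 4 + imm -20 = 0x6290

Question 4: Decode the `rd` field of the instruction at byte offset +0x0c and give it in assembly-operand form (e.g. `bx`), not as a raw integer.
sp

+0x0c: 75 c0 00 00 ⇒ word 0x75c00000 (big)
  top 7b → 0x3a → inc [R]
  rd: (w>>22)&0x7=0x7 → sp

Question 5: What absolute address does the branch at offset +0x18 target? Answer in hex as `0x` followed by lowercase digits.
0x6284

[18] b3 ff ff e4 → 0xb3ffffe4
  top 7b → 0x59 → b [J]
  [24:0] imm=33554404 (s25→-28) = $-28
  target = base 0x6284 + off 0x18 + 4 + imm -28 = 0x6284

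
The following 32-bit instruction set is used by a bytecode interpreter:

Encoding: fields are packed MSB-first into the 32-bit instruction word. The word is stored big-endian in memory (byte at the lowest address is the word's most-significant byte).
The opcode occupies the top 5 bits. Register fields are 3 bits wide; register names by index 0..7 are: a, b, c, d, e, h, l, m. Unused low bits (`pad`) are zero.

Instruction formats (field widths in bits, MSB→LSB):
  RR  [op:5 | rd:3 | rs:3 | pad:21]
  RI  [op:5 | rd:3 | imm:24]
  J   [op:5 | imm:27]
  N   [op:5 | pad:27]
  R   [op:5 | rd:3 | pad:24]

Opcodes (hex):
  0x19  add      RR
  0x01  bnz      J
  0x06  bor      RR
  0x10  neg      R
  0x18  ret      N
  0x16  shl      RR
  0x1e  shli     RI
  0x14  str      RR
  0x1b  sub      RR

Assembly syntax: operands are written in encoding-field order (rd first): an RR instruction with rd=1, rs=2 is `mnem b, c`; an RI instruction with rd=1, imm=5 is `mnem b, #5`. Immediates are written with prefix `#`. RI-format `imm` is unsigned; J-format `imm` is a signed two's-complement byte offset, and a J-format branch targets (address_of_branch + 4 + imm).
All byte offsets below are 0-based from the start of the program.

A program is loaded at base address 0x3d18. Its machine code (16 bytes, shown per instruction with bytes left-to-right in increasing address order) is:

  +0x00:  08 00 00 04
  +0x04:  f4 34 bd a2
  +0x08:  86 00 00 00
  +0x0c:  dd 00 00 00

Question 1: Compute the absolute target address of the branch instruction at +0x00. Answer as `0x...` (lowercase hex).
0x3d20

+0x00: 08 00 00 04 ⇒ word 0x08000004 (big)
  op=0x08000004>>27=0x1 ⇒ bnz (J)
  [26:0] imm=4 = #4
  target = base 0x3d18 + off 0x00 + 4 + imm 4 = 0x3d20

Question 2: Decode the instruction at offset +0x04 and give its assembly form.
off 0x04: read f4 34 bd a2 as big → 0xf434bda2
  top 5b → 0x1e → shli [RI]
  rd: (w>>24)&0x7=0x4 → e
  imm: (w>>0)&0xffffff=0x34bda2 → #3456418

shli e, #3456418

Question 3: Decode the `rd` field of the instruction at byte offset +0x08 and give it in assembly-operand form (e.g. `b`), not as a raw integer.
l

@+08  big-endian(86 00 00 00) = 0x86000000
  top 5b → 0x10 → neg [R]
  rd@[26:24]=0x6 ⇒ l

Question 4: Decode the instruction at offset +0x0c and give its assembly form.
sub h, a

[0c] dd 00 00 00 → 0xdd000000
  op=0xdd000000>>27=0x1b ⇒ sub (RR)
  rd: (w>>24)&0x7=0x5 → h
  rs: (w>>21)&0x7=0x0 → a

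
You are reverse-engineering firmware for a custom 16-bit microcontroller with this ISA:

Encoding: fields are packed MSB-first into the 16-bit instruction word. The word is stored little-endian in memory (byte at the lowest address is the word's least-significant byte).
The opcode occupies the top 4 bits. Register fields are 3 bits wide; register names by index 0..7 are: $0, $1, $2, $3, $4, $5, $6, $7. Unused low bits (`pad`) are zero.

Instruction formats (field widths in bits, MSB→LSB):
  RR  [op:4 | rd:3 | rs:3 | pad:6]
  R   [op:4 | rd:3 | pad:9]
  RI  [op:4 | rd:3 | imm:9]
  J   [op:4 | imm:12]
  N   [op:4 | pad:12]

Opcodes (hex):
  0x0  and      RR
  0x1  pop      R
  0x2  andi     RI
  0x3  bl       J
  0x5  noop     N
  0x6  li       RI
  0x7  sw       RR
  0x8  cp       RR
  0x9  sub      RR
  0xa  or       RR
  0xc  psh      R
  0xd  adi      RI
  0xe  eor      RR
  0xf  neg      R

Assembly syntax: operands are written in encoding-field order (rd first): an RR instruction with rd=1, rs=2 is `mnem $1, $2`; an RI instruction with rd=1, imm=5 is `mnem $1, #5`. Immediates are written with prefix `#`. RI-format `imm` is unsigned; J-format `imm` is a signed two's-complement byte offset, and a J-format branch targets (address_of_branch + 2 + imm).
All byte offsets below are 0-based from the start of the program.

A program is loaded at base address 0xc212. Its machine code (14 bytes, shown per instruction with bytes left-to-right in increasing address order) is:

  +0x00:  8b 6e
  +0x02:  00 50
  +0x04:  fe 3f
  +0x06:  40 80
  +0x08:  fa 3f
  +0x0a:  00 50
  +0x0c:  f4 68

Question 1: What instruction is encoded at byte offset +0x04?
bl #-2

off 0x04: read fe 3f as little → 0x3ffe
  top 4b → 0x3 → bl [J]
  imm@[11:0]=0xffe (s12→-2) ⇒ #-2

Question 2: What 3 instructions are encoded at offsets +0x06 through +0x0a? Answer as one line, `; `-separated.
off 0x06: read 40 80 as little → 0x8040
  top 4b → 0x8 → cp [RR]
  [11:9] rd=0 = $0
  [8:6] rs=1 = $1
off 0x08: read fa 3f as little → 0x3ffa
  top 4b → 0x3 → bl [J]
  [11:0] imm=4090 (s12→-6) = #-6
off 0x0a: read 00 50 as little → 0x5000
  top 4b → 0x5 → noop [N]

cp $0, $1; bl #-6; noop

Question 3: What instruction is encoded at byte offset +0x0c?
li $4, #244

+0x0c: f4 68 ⇒ word 0x68f4 (little)
  op=0x68f4>>12=0x6 ⇒ li (RI)
  rd: (w>>9)&0x7=0x4 → $4
  imm: (w>>0)&0x1ff=0xf4 → #244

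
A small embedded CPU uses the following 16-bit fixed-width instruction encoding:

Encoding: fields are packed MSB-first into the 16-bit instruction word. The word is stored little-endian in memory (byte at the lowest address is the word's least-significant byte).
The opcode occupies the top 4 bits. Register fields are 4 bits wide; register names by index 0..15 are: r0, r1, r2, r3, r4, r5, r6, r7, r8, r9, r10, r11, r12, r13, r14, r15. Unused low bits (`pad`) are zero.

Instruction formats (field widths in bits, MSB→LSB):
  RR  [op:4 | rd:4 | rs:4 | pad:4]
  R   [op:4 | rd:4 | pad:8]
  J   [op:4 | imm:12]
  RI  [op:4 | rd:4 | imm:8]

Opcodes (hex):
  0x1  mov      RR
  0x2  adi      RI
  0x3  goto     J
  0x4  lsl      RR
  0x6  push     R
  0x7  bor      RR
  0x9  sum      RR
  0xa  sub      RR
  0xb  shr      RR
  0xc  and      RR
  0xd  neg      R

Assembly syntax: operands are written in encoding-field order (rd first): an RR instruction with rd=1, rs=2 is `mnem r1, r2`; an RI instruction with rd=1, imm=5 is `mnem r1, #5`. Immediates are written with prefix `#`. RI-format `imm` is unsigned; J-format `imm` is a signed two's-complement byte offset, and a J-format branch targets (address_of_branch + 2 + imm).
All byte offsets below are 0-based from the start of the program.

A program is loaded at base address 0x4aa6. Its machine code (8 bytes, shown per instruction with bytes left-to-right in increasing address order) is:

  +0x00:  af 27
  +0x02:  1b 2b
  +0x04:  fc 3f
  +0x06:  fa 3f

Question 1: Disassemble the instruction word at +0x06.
goto #-6

off 0x06: read fa 3f as little → 0x3ffa
  opcode bits[15:12]=0x3: goto/J
  [11:0] imm=4090 (s12→-6) = #-6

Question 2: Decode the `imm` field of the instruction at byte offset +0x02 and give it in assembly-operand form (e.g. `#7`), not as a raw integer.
#27

off 0x02: read 1b 2b as little → 0x2b1b
  opcode bits[15:12]=0x2: adi/RI
  rd@[11:8]=0xb ⇒ r11
  imm@[7:0]=0x1b ⇒ #27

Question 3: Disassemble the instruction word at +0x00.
off 0x00: read af 27 as little → 0x27af
  op=0x27af>>12=0x2 ⇒ adi (RI)
  rd@[11:8]=0x7 ⇒ r7
  imm@[7:0]=0xaf ⇒ #175

adi r7, #175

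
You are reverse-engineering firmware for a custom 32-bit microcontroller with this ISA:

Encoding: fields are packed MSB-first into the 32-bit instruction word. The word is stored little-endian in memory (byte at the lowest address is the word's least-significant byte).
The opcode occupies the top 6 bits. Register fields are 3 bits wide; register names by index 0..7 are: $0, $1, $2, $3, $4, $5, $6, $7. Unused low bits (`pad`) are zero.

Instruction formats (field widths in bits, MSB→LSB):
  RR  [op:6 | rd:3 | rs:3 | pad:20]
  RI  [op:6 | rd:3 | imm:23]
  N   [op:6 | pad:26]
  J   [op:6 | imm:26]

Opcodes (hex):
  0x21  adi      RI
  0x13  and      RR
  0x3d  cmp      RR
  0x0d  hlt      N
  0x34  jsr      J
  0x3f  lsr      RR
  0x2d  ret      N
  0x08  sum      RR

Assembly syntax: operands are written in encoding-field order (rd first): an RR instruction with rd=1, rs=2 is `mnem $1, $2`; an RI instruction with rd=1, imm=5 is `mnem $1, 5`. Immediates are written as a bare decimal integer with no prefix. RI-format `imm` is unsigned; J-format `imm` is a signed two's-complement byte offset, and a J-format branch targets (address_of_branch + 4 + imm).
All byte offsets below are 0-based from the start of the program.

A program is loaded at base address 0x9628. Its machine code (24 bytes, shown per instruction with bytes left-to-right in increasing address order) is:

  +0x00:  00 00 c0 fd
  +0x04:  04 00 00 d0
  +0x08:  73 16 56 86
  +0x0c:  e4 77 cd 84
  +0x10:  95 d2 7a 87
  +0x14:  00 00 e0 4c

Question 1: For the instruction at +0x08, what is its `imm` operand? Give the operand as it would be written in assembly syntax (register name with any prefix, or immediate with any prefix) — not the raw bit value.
+0x08: 73 16 56 86 ⇒ word 0x86561673 (little)
  op=0x86561673>>26=0x21 ⇒ adi (RI)
  rd: (w>>23)&0x7=0x4 → $4
  imm: (w>>0)&0x7fffff=0x561673 → 5641843

5641843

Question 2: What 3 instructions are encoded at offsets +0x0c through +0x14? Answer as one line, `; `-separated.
adi $1, 5076964; adi $6, 8049301; and $1, $6

off 0x0c: read e4 77 cd 84 as little → 0x84cd77e4
  op=0x84cd77e4>>26=0x21 ⇒ adi (RI)
  rd: (w>>23)&0x7=0x1 → $1
  imm: (w>>0)&0x7fffff=0x4d77e4 → 5076964
off 0x10: read 95 d2 7a 87 as little → 0x877ad295
  op=0x877ad295>>26=0x21 ⇒ adi (RI)
  rd: (w>>23)&0x7=0x6 → $6
  imm: (w>>0)&0x7fffff=0x7ad295 → 8049301
off 0x14: read 00 00 e0 4c as little → 0x4ce00000
  op=0x4ce00000>>26=0x13 ⇒ and (RR)
  rd: (w>>23)&0x7=0x1 → $1
  rs: (w>>20)&0x7=0x6 → $6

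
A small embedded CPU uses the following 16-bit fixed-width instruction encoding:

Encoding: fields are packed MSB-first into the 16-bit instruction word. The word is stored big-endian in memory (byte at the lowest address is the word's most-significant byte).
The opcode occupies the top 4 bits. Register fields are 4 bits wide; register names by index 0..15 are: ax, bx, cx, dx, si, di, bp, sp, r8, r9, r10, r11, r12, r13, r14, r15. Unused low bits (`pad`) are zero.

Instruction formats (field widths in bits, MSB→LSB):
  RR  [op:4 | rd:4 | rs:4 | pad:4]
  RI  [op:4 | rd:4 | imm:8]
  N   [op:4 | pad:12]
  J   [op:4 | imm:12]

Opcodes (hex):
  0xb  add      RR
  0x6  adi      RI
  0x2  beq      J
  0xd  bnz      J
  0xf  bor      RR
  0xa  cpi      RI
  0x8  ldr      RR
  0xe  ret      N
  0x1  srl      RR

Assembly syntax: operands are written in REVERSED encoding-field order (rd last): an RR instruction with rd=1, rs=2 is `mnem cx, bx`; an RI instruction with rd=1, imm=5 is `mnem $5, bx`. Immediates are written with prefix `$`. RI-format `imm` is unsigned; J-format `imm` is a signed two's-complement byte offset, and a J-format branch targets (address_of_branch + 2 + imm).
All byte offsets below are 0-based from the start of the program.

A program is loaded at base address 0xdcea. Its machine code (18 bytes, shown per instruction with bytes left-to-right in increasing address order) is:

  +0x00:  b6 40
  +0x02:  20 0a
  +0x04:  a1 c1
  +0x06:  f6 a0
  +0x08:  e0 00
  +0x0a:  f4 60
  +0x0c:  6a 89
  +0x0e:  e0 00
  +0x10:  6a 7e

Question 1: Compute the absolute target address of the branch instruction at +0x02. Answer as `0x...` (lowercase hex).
0xdcf8

+0x02: 20 0a ⇒ word 0x200a (big)
  top 4b → 0x2 → beq [J]
  imm@[11:0]=0xa ⇒ $10
  target = base 0xdcea + off 0x02 + 2 + imm 10 = 0xdcf8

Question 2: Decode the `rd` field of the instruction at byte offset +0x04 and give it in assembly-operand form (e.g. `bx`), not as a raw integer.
bx

@+04  big-endian(a1 c1) = 0xa1c1
  top 4b → 0xa → cpi [RI]
  rd: (w>>8)&0xf=0x1 → bx
  imm: (w>>0)&0xff=0xc1 → $193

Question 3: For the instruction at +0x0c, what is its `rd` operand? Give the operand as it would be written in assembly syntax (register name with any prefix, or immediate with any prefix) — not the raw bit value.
@+0c  big-endian(6a 89) = 0x6a89
  top 4b → 0x6 → adi [RI]
  rd@[11:8]=0xa ⇒ r10
  imm@[7:0]=0x89 ⇒ $137

r10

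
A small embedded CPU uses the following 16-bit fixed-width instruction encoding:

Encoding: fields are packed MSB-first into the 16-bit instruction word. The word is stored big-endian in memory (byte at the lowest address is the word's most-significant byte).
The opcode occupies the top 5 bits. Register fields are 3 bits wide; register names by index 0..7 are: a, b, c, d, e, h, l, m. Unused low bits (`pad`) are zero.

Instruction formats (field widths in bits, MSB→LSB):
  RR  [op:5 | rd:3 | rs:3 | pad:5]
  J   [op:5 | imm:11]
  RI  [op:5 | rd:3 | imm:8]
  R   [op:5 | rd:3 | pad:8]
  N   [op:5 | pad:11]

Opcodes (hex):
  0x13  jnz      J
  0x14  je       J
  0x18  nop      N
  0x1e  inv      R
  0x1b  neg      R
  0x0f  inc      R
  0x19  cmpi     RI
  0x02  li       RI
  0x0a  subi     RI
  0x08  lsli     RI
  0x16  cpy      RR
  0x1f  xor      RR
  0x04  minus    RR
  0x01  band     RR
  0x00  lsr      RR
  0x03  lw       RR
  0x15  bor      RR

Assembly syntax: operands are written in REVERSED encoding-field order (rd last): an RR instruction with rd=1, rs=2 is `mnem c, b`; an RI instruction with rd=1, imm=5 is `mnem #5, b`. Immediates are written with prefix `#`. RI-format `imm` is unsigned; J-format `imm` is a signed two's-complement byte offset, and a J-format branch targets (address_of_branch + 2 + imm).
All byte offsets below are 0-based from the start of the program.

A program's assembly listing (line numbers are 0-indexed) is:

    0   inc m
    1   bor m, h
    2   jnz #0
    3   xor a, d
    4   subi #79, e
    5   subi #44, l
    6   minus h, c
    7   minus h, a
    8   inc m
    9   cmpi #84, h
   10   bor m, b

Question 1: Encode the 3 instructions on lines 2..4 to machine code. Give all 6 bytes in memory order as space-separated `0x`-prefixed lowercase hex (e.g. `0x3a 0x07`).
2. jnz fields op=0x13:5|imm=0:11 → word 9800h → 98 00
3. xor fields op=0x1f:5|rd=3:3|rs=0:3|pad=0:5 → word fb00h → fb 00
4. subi fields op=0xa:5|rd=4:3|imm=79:8 → word 544fh → 54 4f

0x98 0x00 0xfb 0x00 0x54 0x4f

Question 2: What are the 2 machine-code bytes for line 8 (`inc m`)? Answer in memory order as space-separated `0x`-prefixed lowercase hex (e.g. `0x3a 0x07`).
0x7f 0x00

8. inc fields op=0xf:5|rd=7:3|pad=0:8 → word 7f00h → 7f 00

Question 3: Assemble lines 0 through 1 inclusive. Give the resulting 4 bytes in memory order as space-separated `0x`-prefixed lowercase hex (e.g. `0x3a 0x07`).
line 0 (inc): pack op=0xf:5|rd=7:3|pad=0:8 = 0x7f00; big→ 7f 00
line 1 (bor): pack op=0x15:5|rd=5:3|rs=7:3|pad=0:5 = 0xade0; big→ ad e0

0x7f 0x00 0xad 0xe0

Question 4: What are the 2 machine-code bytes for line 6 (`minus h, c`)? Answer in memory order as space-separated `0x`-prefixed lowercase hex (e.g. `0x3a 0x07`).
6. minus fields op=0x4:5|rd=2:3|rs=5:3|pad=0:5 → word 22a0h → 22 a0

0x22 0xa0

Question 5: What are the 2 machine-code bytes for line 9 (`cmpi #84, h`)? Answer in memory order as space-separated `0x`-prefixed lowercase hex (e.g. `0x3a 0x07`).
0xcd 0x54

L9: cmpi op=0x19:5|rd=5:3|imm=84:8 ⇒ 0xcd54 ⇒ big cd 54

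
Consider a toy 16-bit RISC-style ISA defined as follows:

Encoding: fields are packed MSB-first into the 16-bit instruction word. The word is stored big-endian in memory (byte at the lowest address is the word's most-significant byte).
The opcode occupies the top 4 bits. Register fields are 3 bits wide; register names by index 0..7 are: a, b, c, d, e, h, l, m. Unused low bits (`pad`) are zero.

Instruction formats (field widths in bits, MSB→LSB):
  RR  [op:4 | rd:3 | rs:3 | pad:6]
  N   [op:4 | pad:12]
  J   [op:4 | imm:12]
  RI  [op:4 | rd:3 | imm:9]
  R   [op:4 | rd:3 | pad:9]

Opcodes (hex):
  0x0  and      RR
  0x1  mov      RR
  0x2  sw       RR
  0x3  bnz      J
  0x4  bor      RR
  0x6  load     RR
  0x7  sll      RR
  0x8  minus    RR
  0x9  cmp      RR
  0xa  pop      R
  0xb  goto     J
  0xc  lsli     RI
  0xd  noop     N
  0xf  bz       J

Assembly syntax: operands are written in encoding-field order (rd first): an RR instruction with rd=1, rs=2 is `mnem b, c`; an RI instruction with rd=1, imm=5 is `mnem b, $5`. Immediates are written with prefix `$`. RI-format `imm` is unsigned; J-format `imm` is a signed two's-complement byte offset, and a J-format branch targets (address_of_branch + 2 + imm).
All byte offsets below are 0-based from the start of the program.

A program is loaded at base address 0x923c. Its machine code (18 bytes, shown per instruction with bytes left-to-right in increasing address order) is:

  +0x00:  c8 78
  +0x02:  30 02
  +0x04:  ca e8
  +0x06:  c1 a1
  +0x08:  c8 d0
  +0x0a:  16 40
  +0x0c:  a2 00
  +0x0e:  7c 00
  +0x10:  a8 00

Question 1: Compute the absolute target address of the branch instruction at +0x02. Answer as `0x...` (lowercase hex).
+0x02: 30 02 ⇒ word 0x3002 (big)
  top 4b → 0x3 → bnz [J]
  imm@[11:0]=0x2 ⇒ $2
  target = base 0x923c + off 0x02 + 2 + imm 2 = 0x9242

0x9242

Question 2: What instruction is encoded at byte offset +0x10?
[10] a8 00 → 0xa800
  top 4b → 0xa → pop [R]
  rd@[11:9]=0x4 ⇒ e

pop e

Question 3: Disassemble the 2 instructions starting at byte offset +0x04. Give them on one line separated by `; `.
@+04  big-endian(ca e8) = 0xcae8
  op=0xcae8>>12=0xc ⇒ lsli (RI)
  [11:9] rd=5 = h
  [8:0] imm=232 = $232
@+06  big-endian(c1 a1) = 0xc1a1
  op=0xc1a1>>12=0xc ⇒ lsli (RI)
  [11:9] rd=0 = a
  [8:0] imm=417 = $417

lsli h, $232; lsli a, $417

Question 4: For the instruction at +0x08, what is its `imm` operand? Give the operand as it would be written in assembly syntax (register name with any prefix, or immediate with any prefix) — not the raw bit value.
$208

off 0x08: read c8 d0 as big → 0xc8d0
  top 4b → 0xc → lsli [RI]
  [11:9] rd=4 = e
  [8:0] imm=208 = $208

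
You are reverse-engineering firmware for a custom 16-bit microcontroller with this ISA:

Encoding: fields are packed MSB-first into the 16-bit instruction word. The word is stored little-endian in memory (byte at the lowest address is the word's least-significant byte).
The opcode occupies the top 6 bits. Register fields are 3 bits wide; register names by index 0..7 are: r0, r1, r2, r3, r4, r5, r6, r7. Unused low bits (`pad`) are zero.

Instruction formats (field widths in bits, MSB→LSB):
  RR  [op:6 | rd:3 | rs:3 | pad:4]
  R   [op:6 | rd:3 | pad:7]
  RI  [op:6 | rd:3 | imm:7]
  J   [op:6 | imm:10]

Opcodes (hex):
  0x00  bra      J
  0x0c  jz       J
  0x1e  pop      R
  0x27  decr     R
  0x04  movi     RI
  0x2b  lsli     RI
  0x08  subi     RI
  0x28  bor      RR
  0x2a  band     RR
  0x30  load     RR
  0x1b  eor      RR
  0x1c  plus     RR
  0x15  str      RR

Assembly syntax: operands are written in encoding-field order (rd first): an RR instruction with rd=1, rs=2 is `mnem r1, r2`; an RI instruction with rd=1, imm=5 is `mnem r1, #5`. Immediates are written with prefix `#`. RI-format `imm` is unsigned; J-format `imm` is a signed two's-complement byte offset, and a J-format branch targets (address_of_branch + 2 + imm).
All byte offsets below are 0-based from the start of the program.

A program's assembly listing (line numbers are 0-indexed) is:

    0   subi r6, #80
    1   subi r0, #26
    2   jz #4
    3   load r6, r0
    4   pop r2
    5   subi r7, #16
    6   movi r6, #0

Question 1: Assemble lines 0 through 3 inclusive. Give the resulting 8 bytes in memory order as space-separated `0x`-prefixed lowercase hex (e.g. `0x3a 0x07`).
0x50 0x23 0x1a 0x20 0x04 0x30 0x00 0xc3

line 0 (subi): pack op=0x8:6|rd=6:3|imm=80:7 = 0x2350; little→ 50 23
line 1 (subi): pack op=0x8:6|rd=0:3|imm=26:7 = 0x201a; little→ 1a 20
line 2 (jz): pack op=0xc:6|imm=4:10 = 0x3004; little→ 04 30
line 3 (load): pack op=0x30:6|rd=6:3|rs=0:3|pad=0:4 = 0xc300; little→ 00 c3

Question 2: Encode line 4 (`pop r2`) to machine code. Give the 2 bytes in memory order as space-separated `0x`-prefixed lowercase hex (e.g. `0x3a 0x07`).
line 4 (pop): pack op=0x1e:6|rd=2:3|pad=0:7 = 0x7900; little→ 00 79

0x00 0x79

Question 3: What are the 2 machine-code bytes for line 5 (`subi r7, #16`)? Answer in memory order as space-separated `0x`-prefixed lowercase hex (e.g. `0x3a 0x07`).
L5: subi op=0x8:6|rd=7:3|imm=16:7 ⇒ 0x2390 ⇒ little 90 23

0x90 0x23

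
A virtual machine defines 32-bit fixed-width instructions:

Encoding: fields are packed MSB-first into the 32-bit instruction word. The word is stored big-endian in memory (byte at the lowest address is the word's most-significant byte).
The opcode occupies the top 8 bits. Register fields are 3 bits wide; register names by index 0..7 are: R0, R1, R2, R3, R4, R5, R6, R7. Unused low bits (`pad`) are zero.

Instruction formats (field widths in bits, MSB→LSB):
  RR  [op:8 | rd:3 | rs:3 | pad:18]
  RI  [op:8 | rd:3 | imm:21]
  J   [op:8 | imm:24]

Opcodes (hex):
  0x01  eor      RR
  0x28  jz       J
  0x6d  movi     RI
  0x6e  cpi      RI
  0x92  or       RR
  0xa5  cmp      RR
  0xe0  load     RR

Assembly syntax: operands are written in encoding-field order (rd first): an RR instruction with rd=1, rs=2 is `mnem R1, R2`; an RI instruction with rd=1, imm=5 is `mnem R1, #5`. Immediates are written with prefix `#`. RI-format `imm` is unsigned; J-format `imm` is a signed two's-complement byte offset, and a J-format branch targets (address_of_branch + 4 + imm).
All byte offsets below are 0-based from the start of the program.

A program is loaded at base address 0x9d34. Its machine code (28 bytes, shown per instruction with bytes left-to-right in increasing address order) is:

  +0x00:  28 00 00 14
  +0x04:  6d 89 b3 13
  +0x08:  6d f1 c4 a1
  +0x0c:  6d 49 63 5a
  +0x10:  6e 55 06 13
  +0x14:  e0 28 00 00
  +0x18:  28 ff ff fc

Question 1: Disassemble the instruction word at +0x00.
[00] 28 00 00 14 → 0x28000014
  top 8b → 0x28 → jz [J]
  imm@[23:0]=0x14 ⇒ #20

jz #20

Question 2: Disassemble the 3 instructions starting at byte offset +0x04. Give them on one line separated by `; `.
[04] 6d 89 b3 13 → 0x6d89b313
  top 8b → 0x6d → movi [RI]
  rd@[23:21]=0x4 ⇒ R4
  imm@[20:0]=0x9b313 ⇒ #635667
[08] 6d f1 c4 a1 → 0x6df1c4a1
  top 8b → 0x6d → movi [RI]
  rd@[23:21]=0x7 ⇒ R7
  imm@[20:0]=0x11c4a1 ⇒ #1164449
[0c] 6d 49 63 5a → 0x6d49635a
  top 8b → 0x6d → movi [RI]
  rd@[23:21]=0x2 ⇒ R2
  imm@[20:0]=0x9635a ⇒ #615258

movi R4, #635667; movi R7, #1164449; movi R2, #615258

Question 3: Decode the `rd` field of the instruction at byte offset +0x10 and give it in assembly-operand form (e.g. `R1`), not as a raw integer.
R2

+0x10: 6e 55 06 13 ⇒ word 0x6e550613 (big)
  top 8b → 0x6e → cpi [RI]
  rd@[23:21]=0x2 ⇒ R2
  imm@[20:0]=0x150613 ⇒ #1377811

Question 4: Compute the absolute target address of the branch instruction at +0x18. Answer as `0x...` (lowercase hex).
0x9d4c

@+18  big-endian(28 ff ff fc) = 0x28fffffc
  op=0x28fffffc>>24=0x28 ⇒ jz (J)
  imm: (w>>0)&0xffffff=0xfffffc (s24→-4) → #-4
  target = base 0x9d34 + off 0x18 + 4 + imm -4 = 0x9d4c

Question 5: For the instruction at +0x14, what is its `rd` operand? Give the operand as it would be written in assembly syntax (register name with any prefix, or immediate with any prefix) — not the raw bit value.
off 0x14: read e0 28 00 00 as big → 0xe0280000
  top 8b → 0xe0 → load [RR]
  [23:21] rd=1 = R1
  [20:18] rs=2 = R2

R1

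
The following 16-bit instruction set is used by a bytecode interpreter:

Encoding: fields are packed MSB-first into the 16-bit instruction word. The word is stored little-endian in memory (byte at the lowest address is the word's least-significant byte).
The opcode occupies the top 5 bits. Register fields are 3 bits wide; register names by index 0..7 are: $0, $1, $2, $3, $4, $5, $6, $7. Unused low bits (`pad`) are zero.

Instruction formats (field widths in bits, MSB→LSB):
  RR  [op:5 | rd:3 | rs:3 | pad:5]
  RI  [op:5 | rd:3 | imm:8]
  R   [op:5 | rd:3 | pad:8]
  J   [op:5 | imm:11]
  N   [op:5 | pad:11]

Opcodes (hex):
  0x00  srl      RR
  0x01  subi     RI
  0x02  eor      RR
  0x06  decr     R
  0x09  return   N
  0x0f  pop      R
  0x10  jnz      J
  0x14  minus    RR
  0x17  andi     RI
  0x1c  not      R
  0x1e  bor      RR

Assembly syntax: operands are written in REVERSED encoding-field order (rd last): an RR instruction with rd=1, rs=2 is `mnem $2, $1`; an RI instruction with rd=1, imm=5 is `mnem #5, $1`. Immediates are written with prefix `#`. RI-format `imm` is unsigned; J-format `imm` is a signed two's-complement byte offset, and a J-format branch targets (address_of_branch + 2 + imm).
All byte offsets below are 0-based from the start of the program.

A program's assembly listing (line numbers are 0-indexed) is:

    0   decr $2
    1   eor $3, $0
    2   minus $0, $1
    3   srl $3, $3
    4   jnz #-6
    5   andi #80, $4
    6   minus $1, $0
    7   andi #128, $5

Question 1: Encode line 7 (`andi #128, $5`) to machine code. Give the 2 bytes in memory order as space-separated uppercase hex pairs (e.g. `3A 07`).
7. andi fields op=0x17:5|rd=5:3|imm=128:8 → word bd80h → 80 bd

80 BD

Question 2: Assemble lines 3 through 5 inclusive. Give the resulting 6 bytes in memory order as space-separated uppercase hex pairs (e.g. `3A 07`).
60 03 FA 87 50 BC

line 3 (srl): pack op=0x0:5|rd=3:3|rs=3:3|pad=0:5 = 0x0360; little→ 60 03
line 4 (jnz): pack op=0x10:5|imm=-6:11 = 0x87fa; little→ fa 87
line 5 (andi): pack op=0x17:5|rd=4:3|imm=80:8 = 0xbc50; little→ 50 bc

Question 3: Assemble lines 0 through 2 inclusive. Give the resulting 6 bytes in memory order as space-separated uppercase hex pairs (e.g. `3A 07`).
00 32 60 10 00 A1

0. decr fields op=0x6:5|rd=2:3|pad=0:8 → word 3200h → 00 32
1. eor fields op=0x2:5|rd=0:3|rs=3:3|pad=0:5 → word 1060h → 60 10
2. minus fields op=0x14:5|rd=1:3|rs=0:3|pad=0:5 → word a100h → 00 a1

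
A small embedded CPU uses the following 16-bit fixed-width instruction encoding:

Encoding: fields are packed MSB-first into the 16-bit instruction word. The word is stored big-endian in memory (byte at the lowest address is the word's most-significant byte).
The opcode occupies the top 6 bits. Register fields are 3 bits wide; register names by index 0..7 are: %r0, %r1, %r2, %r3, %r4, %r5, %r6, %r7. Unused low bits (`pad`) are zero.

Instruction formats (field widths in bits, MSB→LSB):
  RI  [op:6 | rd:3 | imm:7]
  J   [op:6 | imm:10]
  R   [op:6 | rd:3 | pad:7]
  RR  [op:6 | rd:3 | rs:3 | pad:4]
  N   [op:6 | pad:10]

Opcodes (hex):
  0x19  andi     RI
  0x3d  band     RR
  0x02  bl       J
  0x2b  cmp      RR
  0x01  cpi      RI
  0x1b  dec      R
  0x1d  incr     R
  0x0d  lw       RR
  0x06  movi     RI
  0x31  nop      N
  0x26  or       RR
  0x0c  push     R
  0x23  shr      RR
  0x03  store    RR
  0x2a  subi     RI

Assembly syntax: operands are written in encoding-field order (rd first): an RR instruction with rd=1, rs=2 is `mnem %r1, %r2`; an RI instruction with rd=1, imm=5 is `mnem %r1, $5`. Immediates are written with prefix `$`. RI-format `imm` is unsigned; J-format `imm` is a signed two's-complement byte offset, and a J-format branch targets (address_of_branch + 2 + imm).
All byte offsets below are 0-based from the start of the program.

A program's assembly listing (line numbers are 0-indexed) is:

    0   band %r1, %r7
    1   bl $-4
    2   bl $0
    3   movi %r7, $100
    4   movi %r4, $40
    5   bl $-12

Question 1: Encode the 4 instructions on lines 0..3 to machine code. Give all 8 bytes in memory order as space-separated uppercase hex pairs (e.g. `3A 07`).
F4 F0 0B FC 08 00 1B E4

line 0 (band): pack op=0x3d:6|rd=1:3|rs=7:3|pad=0:4 = 0xf4f0; big→ f4 f0
line 1 (bl): pack op=0x2:6|imm=-4:10 = 0x0bfc; big→ 0b fc
line 2 (bl): pack op=0x2:6|imm=0:10 = 0x0800; big→ 08 00
line 3 (movi): pack op=0x6:6|rd=7:3|imm=100:7 = 0x1be4; big→ 1b e4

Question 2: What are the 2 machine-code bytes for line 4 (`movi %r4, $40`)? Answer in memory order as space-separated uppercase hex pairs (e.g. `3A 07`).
1A 28

L4: movi op=0x6:6|rd=4:3|imm=40:7 ⇒ 0x1a28 ⇒ big 1a 28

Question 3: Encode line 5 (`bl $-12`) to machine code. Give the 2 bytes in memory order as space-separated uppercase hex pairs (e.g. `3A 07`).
L5: bl op=0x2:6|imm=-12:10 ⇒ 0x0bf4 ⇒ big 0b f4

0B F4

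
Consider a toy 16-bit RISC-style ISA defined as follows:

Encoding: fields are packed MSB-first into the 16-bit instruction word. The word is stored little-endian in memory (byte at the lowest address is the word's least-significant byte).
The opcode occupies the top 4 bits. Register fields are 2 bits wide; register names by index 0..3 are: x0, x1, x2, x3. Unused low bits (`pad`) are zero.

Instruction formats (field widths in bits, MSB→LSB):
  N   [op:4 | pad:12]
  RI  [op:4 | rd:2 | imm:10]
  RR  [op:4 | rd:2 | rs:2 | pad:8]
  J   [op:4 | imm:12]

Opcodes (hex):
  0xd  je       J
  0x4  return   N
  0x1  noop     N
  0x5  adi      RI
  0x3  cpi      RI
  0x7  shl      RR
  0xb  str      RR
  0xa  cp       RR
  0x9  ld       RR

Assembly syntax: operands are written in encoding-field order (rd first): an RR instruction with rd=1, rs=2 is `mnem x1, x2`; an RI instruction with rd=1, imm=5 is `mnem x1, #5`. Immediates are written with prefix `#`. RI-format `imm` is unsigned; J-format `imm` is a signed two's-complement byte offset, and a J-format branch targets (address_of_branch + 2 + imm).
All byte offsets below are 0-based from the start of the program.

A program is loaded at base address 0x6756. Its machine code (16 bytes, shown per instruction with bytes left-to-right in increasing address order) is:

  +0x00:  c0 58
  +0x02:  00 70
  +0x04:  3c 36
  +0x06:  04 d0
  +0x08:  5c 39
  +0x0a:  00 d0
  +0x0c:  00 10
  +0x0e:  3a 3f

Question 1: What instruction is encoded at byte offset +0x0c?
noop

+0x0c: 00 10 ⇒ word 0x1000 (little)
  op=0x1000>>12=0x1 ⇒ noop (N)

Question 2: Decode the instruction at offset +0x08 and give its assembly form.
cpi x2, #348

@+08  little-endian(5c 39) = 0x395c
  op=0x395c>>12=0x3 ⇒ cpi (RI)
  rd: (w>>10)&0x3=0x2 → x2
  imm: (w>>0)&0x3ff=0x15c → #348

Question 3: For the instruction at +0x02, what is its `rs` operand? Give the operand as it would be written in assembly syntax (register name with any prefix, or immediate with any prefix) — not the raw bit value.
+0x02: 00 70 ⇒ word 0x7000 (little)
  op=0x7000>>12=0x7 ⇒ shl (RR)
  rd: (w>>10)&0x3=0x0 → x0
  rs: (w>>8)&0x3=0x0 → x0

x0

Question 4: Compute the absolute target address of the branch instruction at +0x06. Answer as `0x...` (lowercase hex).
@+06  little-endian(04 d0) = 0xd004
  opcode bits[15:12]=0xd: je/J
  [11:0] imm=4 = #4
  target = base 0x6756 + off 0x06 + 2 + imm 4 = 0x6762

0x6762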